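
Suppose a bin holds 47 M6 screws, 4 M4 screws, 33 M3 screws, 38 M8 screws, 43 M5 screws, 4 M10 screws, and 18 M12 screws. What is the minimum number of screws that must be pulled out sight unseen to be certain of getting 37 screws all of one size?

In the worst case we take at most 36 of each size, but all 4 M4, all 33 M3, all 4 M10, and all 18 M12 (fewer than 36), giving 36 + 4 + 33 + 36 + 36 + 4 + 18 = 167.
One more screw then forces some size to 37, so 167 + 1 = 168.

168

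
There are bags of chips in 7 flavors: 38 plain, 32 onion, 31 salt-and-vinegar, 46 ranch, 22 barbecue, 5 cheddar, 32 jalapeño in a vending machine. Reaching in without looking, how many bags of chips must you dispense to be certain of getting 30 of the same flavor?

173

In the worst case we take at most 29 of each flavor, but all 22 barbecue and all 5 cheddar (fewer than 29), giving 29 + 29 + 29 + 29 + 22 + 5 + 29 = 172.
One more bag of chips then forces some flavor to 30, so 172 + 1 = 173.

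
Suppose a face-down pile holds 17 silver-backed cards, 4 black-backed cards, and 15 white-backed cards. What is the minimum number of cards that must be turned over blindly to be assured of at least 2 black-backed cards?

34

To avoid black-backed cards as long as possible, exhaust the other 2 back colors first.
The worst case draws every non-black-backed card first: 17 + 15 = 32.
The next 2 draws are then forced to be black-backed, giving 32 + 2 = 34.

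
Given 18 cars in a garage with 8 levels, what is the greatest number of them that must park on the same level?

3

The 18 cars fall into 8 levels.
If each of the 8 levels held at most 2, the total would be at most 8 × 2 = 16 < 18, a contradiction.
So at least one holds ⌈18/8⌉ = 3.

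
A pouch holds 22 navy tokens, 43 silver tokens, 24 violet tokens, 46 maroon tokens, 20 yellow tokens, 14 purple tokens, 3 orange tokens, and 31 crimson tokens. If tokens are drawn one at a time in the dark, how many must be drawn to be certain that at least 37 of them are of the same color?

187

In the worst case we take at most 36 of each color, but all 22 navy, all 24 violet, all 20 yellow, all 14 purple, all 3 orange, and all 31 crimson (fewer than 36), giving 22 + 36 + 24 + 36 + 20 + 14 + 3 + 31 = 186.
One more token then forces some color to 37, so 186 + 1 = 187.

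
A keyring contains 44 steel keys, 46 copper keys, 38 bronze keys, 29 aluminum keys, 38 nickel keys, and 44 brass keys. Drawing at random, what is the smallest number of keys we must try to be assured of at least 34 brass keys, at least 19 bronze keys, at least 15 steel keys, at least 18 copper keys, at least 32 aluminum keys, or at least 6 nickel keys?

117

The worst case stops just short of every target: 14 steel, 17 copper, 18 bronze, all 29 aluminum, 5 nickel, 33 brass — 14 + 17 + 18 + 29 + 5 + 33 = 116 keys.
One more key must push some type to its target, so 116 + 1 = 117.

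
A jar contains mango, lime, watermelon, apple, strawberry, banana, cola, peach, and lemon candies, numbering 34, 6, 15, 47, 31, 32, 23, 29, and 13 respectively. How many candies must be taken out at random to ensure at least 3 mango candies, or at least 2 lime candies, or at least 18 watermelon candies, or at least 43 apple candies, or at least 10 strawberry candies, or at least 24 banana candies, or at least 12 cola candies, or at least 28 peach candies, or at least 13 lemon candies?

The worst case stops just short of every target: 2 mango, 1 lime, all 15 watermelon, 42 apple, 9 strawberry, 23 banana, 11 cola, 27 peach, 12 lemon — 2 + 1 + 15 + 42 + 9 + 23 + 11 + 27 + 12 = 142 candies.
One more candy must push some flavor to its target, so 142 + 1 = 143.

143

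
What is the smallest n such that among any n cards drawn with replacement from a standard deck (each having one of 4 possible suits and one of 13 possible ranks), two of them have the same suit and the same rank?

There are 4 × 13 = 52 (suit, rank) combinations acting as pigeonholes.
With 52 cards drawn with replacement from a standard deck we could place one in each, avoiding any repeat.
One more forces some (suit, rank) pair to hold 2, so 52 + 1 = 53.

53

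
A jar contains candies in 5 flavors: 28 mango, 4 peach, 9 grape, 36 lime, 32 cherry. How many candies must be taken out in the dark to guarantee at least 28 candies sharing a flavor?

95

In the worst case we take at most 27 of each flavor, but all 4 peach and all 9 grape (fewer than 27), giving 27 + 4 + 9 + 27 + 27 = 94.
One more candy then forces some flavor to 28, so 94 + 1 = 95.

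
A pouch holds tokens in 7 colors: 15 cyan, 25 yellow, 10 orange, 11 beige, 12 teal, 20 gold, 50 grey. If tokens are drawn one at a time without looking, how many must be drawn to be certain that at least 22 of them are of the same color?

In the worst case we take at most 21 of each color, but all 15 cyan, all 10 orange, all 11 beige, all 12 teal, and all 20 gold (fewer than 21), giving 15 + 21 + 10 + 11 + 12 + 20 + 21 = 110.
One more token then forces some color to 22, so 110 + 1 = 111.

111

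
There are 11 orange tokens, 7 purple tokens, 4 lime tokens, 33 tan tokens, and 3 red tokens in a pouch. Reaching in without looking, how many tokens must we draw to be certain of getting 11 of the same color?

35

In the worst case we take at most 10 of each color, but all 7 purple, all 4 lime, and all 3 red (fewer than 10), giving 10 + 7 + 4 + 10 + 3 = 34.
One more token then forces some color to 11, so 34 + 1 = 35.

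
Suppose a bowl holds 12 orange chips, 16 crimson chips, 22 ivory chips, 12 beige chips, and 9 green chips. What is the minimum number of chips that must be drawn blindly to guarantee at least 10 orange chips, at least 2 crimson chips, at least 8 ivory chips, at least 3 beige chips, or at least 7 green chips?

26

The worst case stops just short of every target: 9 orange, 1 crimson, 7 ivory, 2 beige, 6 green — 9 + 1 + 7 + 2 + 6 = 25 chips.
One more chip must push some color to its target, so 25 + 1 = 26.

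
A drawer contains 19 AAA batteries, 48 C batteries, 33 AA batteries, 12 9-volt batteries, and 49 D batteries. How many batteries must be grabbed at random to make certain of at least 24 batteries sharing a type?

In the worst case we take at most 23 of each type, but all 19 AAA and all 12 9-volt (fewer than 23), giving 19 + 23 + 23 + 12 + 23 = 100.
One more battery then forces some type to 24, so 100 + 1 = 101.

101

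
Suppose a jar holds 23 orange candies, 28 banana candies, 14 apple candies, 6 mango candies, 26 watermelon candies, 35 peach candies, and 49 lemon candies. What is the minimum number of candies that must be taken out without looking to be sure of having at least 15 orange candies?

The worst case draws every non-orange candy first: 28 + 14 + 6 + 26 + 35 + 49 = 158.
The next 15 draws are then forced to be orange, giving 158 + 15 = 173.

173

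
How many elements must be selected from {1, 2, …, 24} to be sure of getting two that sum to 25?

Partition {1, …, 24} into 12 pairs: {1,24}, {2,23}, …, {12,13}.
Choosing 12 integers — say the integers 1 through 12 — takes one from each pair and avoids the property.
Choosing 13 forces two into the same pair by pigeonhole, and those sum to 25. So 13.

13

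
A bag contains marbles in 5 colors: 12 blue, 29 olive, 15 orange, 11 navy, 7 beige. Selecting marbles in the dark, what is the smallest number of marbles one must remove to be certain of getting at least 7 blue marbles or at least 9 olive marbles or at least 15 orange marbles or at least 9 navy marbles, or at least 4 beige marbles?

40

The worst case stops just short of every target: 6 blue, 8 olive, 14 orange, 8 navy, 3 beige — 6 + 8 + 14 + 8 + 3 = 39 marbles.
One more marble must push some color to its target, so 39 + 1 = 40.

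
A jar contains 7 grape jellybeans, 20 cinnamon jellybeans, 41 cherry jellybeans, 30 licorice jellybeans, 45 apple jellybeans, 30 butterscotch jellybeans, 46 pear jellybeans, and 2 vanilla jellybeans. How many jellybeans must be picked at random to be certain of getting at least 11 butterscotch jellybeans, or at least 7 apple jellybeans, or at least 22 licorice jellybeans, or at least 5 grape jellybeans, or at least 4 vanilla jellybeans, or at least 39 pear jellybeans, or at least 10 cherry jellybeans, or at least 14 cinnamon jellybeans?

104

Each of the 8 flavors has its own threshold; avoid all of them simultaneously.
The worst case stops just short of every target: 4 grape, 13 cinnamon, 9 cherry, 21 licorice, 6 apple, 10 butterscotch, 38 pear, all 2 vanilla — 4 + 13 + 9 + 21 + 6 + 10 + 38 + 2 = 103 jellybeans.
One more jellybean must push some flavor to its target, so 103 + 1 = 104.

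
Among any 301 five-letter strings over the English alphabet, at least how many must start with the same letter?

The 301 five-letter strings over the English alphabet fall into 26 possible first letters.
If each of the 26 possible first letters held at most 11, the total would be at most 26 × 11 = 286 < 301, a contradiction.
So at least one holds ⌈301/26⌉ = 12.

12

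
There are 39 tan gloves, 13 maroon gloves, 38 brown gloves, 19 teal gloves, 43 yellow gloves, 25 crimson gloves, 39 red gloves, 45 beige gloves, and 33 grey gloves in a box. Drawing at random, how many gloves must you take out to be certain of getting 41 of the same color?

Treat the 9 colors as pigeonholes.
In the worst case we take at most 40 of each color, but all 39 tan, all 13 maroon, all 38 brown, all 19 teal, all 25 crimson, all 39 red, and all 33 grey (fewer than 40), giving 39 + 13 + 38 + 19 + 40 + 25 + 39 + 40 + 33 = 286.
One more glove then forces some color to 41, so 286 + 1 = 287.

287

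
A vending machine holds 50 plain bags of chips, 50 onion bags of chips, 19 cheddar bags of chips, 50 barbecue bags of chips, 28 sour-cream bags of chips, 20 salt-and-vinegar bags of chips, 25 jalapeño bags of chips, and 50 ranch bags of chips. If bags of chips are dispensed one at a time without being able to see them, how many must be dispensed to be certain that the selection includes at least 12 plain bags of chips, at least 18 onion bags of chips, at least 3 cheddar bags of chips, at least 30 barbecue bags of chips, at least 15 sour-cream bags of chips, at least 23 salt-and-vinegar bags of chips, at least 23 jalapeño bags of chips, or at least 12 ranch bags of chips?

The worst case stops just short of every target: 11 plain, 17 onion, 2 cheddar, 29 barbecue, 14 sour-cream, all 20 salt-and-vinegar, 22 jalapeño, 11 ranch — 11 + 17 + 2 + 29 + 14 + 20 + 22 + 11 = 126 bags of chips.
One more bag of chips must push some flavor to its target, so 126 + 1 = 127.

127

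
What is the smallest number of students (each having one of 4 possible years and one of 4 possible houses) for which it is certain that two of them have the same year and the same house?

17

There are 4 × 4 = 16 (year, house) combinations acting as pigeonholes.
With 16 students we could place one in each, avoiding any repeat.
One more forces some (year, house) pair to hold 2, so 16 + 1 = 17.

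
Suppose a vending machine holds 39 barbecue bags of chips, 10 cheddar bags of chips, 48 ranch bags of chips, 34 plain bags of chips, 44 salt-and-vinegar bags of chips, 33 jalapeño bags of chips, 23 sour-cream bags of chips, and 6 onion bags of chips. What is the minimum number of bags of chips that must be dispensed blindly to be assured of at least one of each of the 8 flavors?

The hardest flavor to obtain is onion: we could draw every other bag of chips first — 237 − 6 = 231 bags of chips — without a single onion one.
The next draw must be onion, so 231 + 1 = 232.

232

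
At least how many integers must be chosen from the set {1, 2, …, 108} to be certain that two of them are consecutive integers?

Partition {1, …, 108} into 54 pairs: {1,2}, {3,4}, …, {107,108}.
Choosing 54 integers — say the 54 even numbers 2, 4, …, 108 — takes one from each pair and avoids the property.
Choosing 55 forces two into the same pair by pigeonhole, and those are consecutive. So 55.

55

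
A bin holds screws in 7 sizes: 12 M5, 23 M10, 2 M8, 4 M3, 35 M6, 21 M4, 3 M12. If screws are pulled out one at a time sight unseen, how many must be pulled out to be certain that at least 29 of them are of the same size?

Treat the 7 sizes as pigeonholes.
In the worst case we take at most 28 of each size, but all 12 M5, all 23 M10, all 2 M8, all 4 M3, all 21 M4, and all 3 M12 (fewer than 28), giving 12 + 23 + 2 + 4 + 28 + 21 + 3 = 93.
One more screw then forces some size to 29, so 93 + 1 = 94.

94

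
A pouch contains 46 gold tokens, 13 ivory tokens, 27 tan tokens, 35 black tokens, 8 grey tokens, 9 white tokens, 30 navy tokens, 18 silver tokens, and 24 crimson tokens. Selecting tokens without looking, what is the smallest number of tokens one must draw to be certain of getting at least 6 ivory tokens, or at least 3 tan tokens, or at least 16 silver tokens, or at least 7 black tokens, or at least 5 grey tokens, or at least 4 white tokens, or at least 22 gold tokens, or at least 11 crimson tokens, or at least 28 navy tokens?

94

The worst case stops just short of every target: 21 gold, 5 ivory, 2 tan, 6 black, 4 grey, 3 white, 27 navy, 15 silver, 10 crimson — 21 + 5 + 2 + 6 + 4 + 3 + 27 + 15 + 10 = 93 tokens.
One more token must push some color to its target, so 93 + 1 = 94.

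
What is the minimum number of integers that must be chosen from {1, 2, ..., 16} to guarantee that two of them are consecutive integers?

9

Partition {1, …, 16} into 8 pairs: {1,2}, {3,4}, …, {15,16}.
Choosing 8 integers — say the 8 even numbers 2, 4, …, 16 — takes one from each pair and avoids the property.
Choosing 9 forces two into the same pair by pigeonhole, and those are consecutive. So 9.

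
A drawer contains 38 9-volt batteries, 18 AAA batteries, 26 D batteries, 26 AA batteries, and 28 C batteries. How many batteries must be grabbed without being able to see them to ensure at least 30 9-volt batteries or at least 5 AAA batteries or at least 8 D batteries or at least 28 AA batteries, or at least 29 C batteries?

95

Each of the 5 types has its own threshold; avoid all of them simultaneously.
The worst case stops just short of every target: 29 9-volt, 4 AAA, 7 D, all 26 AA, 28 C — 29 + 4 + 7 + 26 + 28 = 94 batteries.
One more battery must push some type to its target, so 94 + 1 = 95.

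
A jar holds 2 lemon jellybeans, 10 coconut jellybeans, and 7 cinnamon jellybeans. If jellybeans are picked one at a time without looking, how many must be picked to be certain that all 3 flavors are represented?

18

The hardest flavor to obtain is lemon: we could draw every other jellybean first — 19 − 2 = 17 jellybeans — without a single lemon one.
The next draw must be lemon, so 17 + 1 = 18.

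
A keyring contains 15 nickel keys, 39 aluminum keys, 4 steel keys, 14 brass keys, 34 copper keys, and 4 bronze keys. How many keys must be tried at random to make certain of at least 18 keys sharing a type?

Treat the 6 types as pigeonholes.
In the worst case we take at most 17 of each type, but all 15 nickel, all 4 steel, all 14 brass, and all 4 bronze (fewer than 17), giving 15 + 17 + 4 + 14 + 17 + 4 = 71.
One more key then forces some type to 18, so 71 + 1 = 72.

72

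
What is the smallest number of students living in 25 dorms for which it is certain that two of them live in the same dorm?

There are 25 dorms acting as pigeonholes.
With 25 students we could place one in each, avoiding any repeat.
One more forces some class to hold 2, so 25 + 1 = 26.

26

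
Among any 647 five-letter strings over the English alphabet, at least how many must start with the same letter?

25

The 647 five-letter strings over the English alphabet fall into 26 possible first letters.
If each of the 26 possible first letters held at most 24, the total would be at most 26 × 24 = 624 < 647, a contradiction.
So at least one holds ⌈647/26⌉ = 25.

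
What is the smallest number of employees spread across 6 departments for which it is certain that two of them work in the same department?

7

There are 6 departments acting as pigeonholes.
With 6 employees we could place one in each, avoiding any repeat.
One more forces some class to hold 2, so 6 + 1 = 7.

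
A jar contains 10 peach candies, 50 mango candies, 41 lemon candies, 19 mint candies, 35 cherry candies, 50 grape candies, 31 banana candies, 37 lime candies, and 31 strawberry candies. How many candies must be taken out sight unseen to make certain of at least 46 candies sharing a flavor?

In the worst case we take at most 45 of each flavor, but all 10 peach, all 41 lemon, all 19 mint, all 35 cherry, all 31 banana, all 37 lime, and all 31 strawberry (fewer than 45), giving 10 + 45 + 41 + 19 + 35 + 45 + 31 + 37 + 31 = 294.
One more candy then forces some flavor to 46, so 294 + 1 = 295.

295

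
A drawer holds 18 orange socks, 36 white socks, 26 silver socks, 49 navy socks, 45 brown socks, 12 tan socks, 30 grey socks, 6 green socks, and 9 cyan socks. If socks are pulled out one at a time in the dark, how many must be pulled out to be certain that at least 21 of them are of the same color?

146

In the worst case we take at most 20 of each color, but all 18 orange, all 12 tan, all 6 green, and all 9 cyan (fewer than 20), giving 18 + 20 + 20 + 20 + 20 + 12 + 20 + 6 + 9 = 145.
One more sock then forces some color to 21, so 145 + 1 = 146.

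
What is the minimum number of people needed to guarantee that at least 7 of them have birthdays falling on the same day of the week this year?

43

There are 7 days of the week acting as pigeonholes.
With 7 × 6 = 42 people we could place exactly 6 in each, with no class reaching 7.
One more forces some class to hold 7, so 42 + 1 = 43.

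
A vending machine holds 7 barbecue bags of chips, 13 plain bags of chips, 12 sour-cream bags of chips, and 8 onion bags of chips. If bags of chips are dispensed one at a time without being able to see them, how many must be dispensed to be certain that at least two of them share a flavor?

The worst case takes 1 bag of chips of each flavor without reaching 2 of any: 4 × 1 = 4.
The next bag of chips must bring some flavor to 2, so 4 + 1 = 5.

5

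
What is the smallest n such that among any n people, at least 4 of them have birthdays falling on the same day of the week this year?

22

There are 7 days of the week acting as pigeonholes.
With 7 × 3 = 21 people we could place exactly 3 in each, with no class reaching 4.
One more forces some class to hold 4, so 21 + 1 = 22.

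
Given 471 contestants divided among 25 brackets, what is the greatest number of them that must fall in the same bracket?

19

If each of the 25 brackets held at most 18, the total would be at most 25 × 18 = 450 < 471, a contradiction.
So at least one holds ⌈471/25⌉ = 19.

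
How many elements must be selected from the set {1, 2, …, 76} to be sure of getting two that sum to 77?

Partition {1, …, 76} into 38 pairs: {1,76}, {2,75}, …, {38,39}.
Choosing 38 integers — say the integers 1 through 38 — takes one from each pair and avoids the property.
Choosing 39 forces two into the same pair by pigeonhole, and those sum to 77. So 39.

39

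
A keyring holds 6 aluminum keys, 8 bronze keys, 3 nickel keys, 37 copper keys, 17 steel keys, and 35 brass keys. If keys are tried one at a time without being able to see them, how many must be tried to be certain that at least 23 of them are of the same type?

In the worst case we take at most 22 of each type, but all 6 aluminum, all 8 bronze, all 3 nickel, and all 17 steel (fewer than 22), giving 6 + 8 + 3 + 22 + 17 + 22 = 78.
One more key then forces some type to 23, so 78 + 1 = 79.

79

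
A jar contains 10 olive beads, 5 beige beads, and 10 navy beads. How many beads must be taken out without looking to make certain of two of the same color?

Treat the 3 colors as pigeonholes.
The worst case takes 1 bead of each color without reaching 2 of any: 3 × 1 = 3.
The next bead must bring some color to 2, so 3 + 1 = 4.

4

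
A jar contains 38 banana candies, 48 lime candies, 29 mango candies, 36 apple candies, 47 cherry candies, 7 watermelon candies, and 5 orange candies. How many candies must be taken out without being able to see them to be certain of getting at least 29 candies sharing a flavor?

153

Treat the 7 flavors as pigeonholes.
In the worst case we take at most 28 of each flavor, but all 7 watermelon and all 5 orange (fewer than 28), giving 28 + 28 + 28 + 28 + 28 + 7 + 5 = 152.
One more candy then forces some flavor to 29, so 152 + 1 = 153.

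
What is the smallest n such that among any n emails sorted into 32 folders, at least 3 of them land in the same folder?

There are 32 folders acting as pigeonholes.
With 32 × 2 = 64 emails we could place exactly 2 in each, with no class reaching 3.
One more forces some class to hold 3, so 64 + 1 = 65.

65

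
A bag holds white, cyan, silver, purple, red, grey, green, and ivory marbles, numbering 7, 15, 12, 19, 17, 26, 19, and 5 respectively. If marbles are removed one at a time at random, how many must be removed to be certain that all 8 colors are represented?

The hardest color to obtain is ivory: we could draw every other marble first — 120 − 5 = 115 marbles — without a single ivory one.
The next draw must be ivory, so 115 + 1 = 116.

116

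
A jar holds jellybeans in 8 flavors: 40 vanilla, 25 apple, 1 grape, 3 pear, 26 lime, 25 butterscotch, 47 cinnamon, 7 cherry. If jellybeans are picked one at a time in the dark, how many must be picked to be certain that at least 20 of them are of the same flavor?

Treat the 8 flavors as pigeonholes.
In the worst case we take at most 19 of each flavor, but all 1 grape, all 3 pear, and all 7 cherry (fewer than 19), giving 19 + 19 + 1 + 3 + 19 + 19 + 19 + 7 = 106.
One more jellybean then forces some flavor to 20, so 106 + 1 = 107.

107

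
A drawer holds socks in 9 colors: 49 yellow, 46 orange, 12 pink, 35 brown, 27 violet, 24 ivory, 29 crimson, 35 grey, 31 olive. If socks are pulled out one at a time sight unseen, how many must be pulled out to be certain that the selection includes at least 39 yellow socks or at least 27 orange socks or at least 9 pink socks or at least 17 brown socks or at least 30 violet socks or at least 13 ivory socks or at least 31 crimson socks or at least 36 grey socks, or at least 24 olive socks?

The worst case stops just short of every target: 38 yellow, 26 orange, 8 pink, 16 brown, all 27 violet, 12 ivory, all 29 crimson, 35 grey, 23 olive — 38 + 26 + 8 + 16 + 27 + 12 + 29 + 35 + 23 = 214 socks.
One more sock must push some color to its target, so 214 + 1 = 215.

215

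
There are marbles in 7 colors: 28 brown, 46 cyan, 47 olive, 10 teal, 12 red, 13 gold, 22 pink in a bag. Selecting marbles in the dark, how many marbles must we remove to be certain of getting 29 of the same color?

142

Treat the 7 colors as pigeonholes.
In the worst case we take at most 28 of each color, but all 10 teal, all 12 red, all 13 gold, and all 22 pink (fewer than 28), giving 28 + 28 + 28 + 10 + 12 + 13 + 22 = 141.
One more marble then forces some color to 29, so 141 + 1 = 142.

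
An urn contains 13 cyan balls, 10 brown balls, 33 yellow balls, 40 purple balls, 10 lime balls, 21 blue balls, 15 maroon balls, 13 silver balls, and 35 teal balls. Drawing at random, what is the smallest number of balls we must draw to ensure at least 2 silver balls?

179

The worst case draws every non-silver ball first: 13 + 10 + 33 + 40 + 10 + 21 + 15 + 35 = 177.
The next 2 draws are then forced to be silver, giving 177 + 2 = 179.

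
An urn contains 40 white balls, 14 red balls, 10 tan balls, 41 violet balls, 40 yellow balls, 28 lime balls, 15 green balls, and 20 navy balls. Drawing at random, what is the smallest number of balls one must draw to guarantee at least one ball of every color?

The hardest color to obtain is tan: we could draw every other ball first — 208 − 10 = 198 balls — without a single tan one.
The next draw must be tan, so 198 + 1 = 199.

199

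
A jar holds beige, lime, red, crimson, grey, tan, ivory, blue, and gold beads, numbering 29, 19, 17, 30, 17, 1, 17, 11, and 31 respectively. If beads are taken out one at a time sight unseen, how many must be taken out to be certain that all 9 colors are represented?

The hardest color to obtain is tan: we could draw every other bead first — 172 − 1 = 171 beads — without a single tan one.
The next draw must be tan, so 171 + 1 = 172.

172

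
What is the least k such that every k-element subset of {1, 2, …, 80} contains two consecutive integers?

41

Partition {1, …, 80} into 40 pairs: {1,2}, {3,4}, …, {79,80}.
Choosing 40 integers — say the 40 even numbers 2, 4, …, 80 — takes one from each pair and avoids the property.
Choosing 41 forces two into the same pair by pigeonhole, and those are consecutive. So 41.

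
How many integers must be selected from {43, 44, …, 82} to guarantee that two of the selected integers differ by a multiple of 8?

9

Group the integers by remainder mod 8; there are 8 residue classes, each nonempty in this range.
Choosing one from each class (8 integers) avoids any shared remainder.
One more choice must repeat a class, so two differ by a multiple of 8. Hence 8 + 1 = 9.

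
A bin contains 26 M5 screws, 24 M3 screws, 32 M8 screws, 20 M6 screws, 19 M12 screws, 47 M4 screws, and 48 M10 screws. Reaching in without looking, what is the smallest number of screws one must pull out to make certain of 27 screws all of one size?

Treat the 7 sizes as pigeonholes.
In the worst case we take at most 26 of each size, but all 24 M3, all 20 M6, and all 19 M12 (fewer than 26), giving 26 + 24 + 26 + 20 + 19 + 26 + 26 = 167.
One more screw then forces some size to 27, so 167 + 1 = 168.

168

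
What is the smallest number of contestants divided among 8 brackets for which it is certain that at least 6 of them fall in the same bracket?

41

There are 8 brackets acting as pigeonholes.
With 8 × 5 = 40 contestants we could place exactly 5 in each, with no class reaching 6.
One more forces some class to hold 6, so 40 + 1 = 41.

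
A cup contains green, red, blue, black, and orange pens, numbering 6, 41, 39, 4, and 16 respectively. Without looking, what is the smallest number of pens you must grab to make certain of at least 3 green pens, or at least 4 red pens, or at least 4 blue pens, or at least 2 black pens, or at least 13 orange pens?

22

The worst case stops just short of every target: 2 green, 3 red, 3 blue, 1 black, 12 orange — 2 + 3 + 3 + 1 + 12 = 21 pens.
One more pen must push some ink color to its target, so 21 + 1 = 22.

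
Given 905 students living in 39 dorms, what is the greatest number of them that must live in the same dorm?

24

The 905 students fall into 39 dorms.
If each of the 39 dorms held at most 23, the total would be at most 39 × 23 = 897 < 905, a contradiction.
So at least one holds ⌈905/39⌉ = 24.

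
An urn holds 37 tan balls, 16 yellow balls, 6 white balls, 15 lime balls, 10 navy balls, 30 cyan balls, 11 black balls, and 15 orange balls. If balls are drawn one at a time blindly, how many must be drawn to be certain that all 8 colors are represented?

The hardest color to obtain is white: we could draw every other ball first — 140 − 6 = 134 balls — without a single white one.
The next draw must be white, so 134 + 1 = 135.

135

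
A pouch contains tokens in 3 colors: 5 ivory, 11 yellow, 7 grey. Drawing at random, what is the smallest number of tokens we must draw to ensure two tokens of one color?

The worst case takes 1 token of each color without reaching 2 of any: 3 × 1 = 3.
The next token must bring some color to 2, so 3 + 1 = 4.

4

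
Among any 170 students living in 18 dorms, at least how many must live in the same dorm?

The 170 students fall into 18 dorms.
If each of the 18 dorms held at most 9, the total would be at most 18 × 9 = 162 < 170, a contradiction.
So at least one holds ⌈170/18⌉ = 10.

10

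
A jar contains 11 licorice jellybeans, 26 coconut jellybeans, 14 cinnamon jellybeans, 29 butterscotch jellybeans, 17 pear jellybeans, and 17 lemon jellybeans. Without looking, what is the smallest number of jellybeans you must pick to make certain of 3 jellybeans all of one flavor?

The worst case takes 2 jellybeans of each flavor without reaching 3 of any: 6 × 2 = 12.
The next jellybean must bring some flavor to 3, so 12 + 1 = 13.

13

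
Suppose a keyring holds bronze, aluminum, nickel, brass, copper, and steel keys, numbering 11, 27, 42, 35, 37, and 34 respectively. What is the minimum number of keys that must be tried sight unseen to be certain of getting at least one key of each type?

The hardest type to obtain is bronze: we could draw every other key first — 186 − 11 = 175 keys — without a single bronze one.
The next draw must be bronze, so 175 + 1 = 176.

176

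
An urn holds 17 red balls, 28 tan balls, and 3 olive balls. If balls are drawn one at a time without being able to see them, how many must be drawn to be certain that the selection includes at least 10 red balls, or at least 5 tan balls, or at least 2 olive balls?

15

The worst case stops just short of every target: 9 red, 4 tan, 1 olive — 9 + 4 + 1 = 14 balls.
One more ball must push some color to its target, so 14 + 1 = 15.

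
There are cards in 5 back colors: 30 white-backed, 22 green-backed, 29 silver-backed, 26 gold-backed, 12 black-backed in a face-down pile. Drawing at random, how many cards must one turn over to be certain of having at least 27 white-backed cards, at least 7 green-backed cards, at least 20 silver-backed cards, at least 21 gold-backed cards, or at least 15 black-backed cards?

84

The worst case stops just short of every target: 26 white-backed, 6 green-backed, 19 silver-backed, 20 gold-backed, all 12 black-backed — 26 + 6 + 19 + 20 + 12 = 83 cards.
One more card must push some back color to its target, so 83 + 1 = 84.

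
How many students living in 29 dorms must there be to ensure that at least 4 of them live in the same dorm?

88

There are 29 dorms acting as pigeonholes.
With 29 × 3 = 87 students we could place exactly 3 in each, with no class reaching 4.
One more forces some class to hold 4, so 87 + 1 = 88.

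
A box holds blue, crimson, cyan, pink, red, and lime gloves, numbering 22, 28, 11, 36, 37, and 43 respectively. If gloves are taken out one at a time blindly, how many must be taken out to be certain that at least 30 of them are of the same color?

In the worst case we take at most 29 of each color, but all 22 blue, all 28 crimson, and all 11 cyan (fewer than 29), giving 22 + 28 + 11 + 29 + 29 + 29 = 148.
One more glove then forces some color to 30, so 148 + 1 = 149.

149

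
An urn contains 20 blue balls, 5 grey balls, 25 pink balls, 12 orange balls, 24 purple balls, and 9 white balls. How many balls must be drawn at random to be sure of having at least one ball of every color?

91

The hardest color to obtain is grey: we could draw every other ball first — 95 − 5 = 90 balls — without a single grey one.
The next draw must be grey, so 90 + 1 = 91.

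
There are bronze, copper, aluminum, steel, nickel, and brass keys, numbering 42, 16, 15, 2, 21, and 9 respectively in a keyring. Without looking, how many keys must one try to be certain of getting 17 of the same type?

75

In the worst case we take at most 16 of each type, but all 15 aluminum, all 2 steel, and all 9 brass (fewer than 16), giving 16 + 16 + 15 + 2 + 16 + 9 = 74.
One more key then forces some type to 17, so 74 + 1 = 75.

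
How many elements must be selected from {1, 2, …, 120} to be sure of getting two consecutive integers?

61

Partition {1, …, 120} into 60 pairs: {1,2}, {3,4}, …, {119,120}.
Choosing 60 integers — say the 60 even numbers 2, 4, …, 120 — takes one from each pair and avoids the property.
Choosing 61 forces two into the same pair by pigeonhole, and those are consecutive. So 61.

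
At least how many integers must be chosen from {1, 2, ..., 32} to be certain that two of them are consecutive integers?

17

Partition {1, …, 32} into 16 pairs: {1,2}, {3,4}, …, {31,32}.
Choosing 16 integers — say the 16 even numbers 2, 4, …, 32 — takes one from each pair and avoids the property.
Choosing 17 forces two into the same pair by pigeonhole, and those are consecutive. So 17.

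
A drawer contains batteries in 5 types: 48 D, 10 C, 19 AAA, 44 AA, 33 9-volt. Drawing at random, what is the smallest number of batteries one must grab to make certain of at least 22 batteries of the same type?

In the worst case we take at most 21 of each type, but all 10 C and all 19 AAA (fewer than 21), giving 21 + 10 + 19 + 21 + 21 = 92.
One more battery then forces some type to 22, so 92 + 1 = 93.

93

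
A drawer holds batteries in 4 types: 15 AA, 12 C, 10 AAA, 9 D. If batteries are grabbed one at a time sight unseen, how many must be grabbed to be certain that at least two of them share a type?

5

The worst case takes 1 battery of each type without reaching 2 of any: 4 × 1 = 4.
The next battery must bring some type to 2, so 4 + 1 = 5.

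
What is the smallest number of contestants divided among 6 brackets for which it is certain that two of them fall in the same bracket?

7

There are 6 brackets acting as pigeonholes.
With 6 contestants we could place one in each, avoiding any repeat.
One more forces some class to hold 2, so 6 + 1 = 7.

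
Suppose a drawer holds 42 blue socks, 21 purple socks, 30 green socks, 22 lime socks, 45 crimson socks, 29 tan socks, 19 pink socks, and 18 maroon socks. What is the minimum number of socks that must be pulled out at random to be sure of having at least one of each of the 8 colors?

The hardest color to obtain is maroon: we could draw every other sock first — 226 − 18 = 208 socks — without a single maroon one.
The next draw must be maroon, so 208 + 1 = 209.

209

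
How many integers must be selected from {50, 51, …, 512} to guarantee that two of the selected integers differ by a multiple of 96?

97

Group the integers by remainder mod 96; there are 96 residue classes, each nonempty in this range.
Choosing one from each class (96 integers) avoids any shared remainder.
One more choice must repeat a class, so two differ by a multiple of 96. Hence 96 + 1 = 97.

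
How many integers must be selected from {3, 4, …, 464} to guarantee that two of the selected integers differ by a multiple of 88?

Use the pigeonhole principle on residue classes: group the integers by remainder mod 88; there are 88 residue classes, each nonempty in this range.
Choosing one from each class (88 integers) avoids any shared remainder.
One more choice must repeat a class, so two differ by a multiple of 88. Hence 88 + 1 = 89.

89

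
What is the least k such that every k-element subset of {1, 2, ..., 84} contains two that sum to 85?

43

Partition {1, …, 84} into 42 pairs: {1,84}, {2,83}, …, {42,43}.
Choosing 42 integers — say the integers 1 through 42 — takes one from each pair and avoids the property.
Choosing 43 forces two into the same pair by pigeonhole, and those sum to 85. So 43.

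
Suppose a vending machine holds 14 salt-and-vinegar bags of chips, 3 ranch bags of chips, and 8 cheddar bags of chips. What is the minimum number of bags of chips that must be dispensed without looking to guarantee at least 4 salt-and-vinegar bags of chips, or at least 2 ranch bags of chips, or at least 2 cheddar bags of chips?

Each of the 3 flavors has its own threshold; avoid all of them simultaneously.
The worst case stops just short of every target: 3 salt-and-vinegar, 1 ranch, 1 cheddar — 3 + 1 + 1 = 5 bags of chips.
One more bag of chips must push some flavor to its target, so 5 + 1 = 6.

6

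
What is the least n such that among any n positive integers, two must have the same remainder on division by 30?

31

Two integers differ by a multiple of 30 exactly when they share a remainder mod 30.
There are 30 residue classes mod 30, so 30 integers can all lie in distinct classes.
One more integer must repeat a residue, giving a difference divisible by 30. So n = 30 + 1 = 31.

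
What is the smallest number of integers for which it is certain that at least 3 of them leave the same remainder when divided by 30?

There are 30 residue classes modulo 30 acting as pigeonholes.
With 30 × 2 = 60 integers we could place exactly 2 in each, with no class reaching 3.
One more forces some class to hold 3, so 60 + 1 = 61.

61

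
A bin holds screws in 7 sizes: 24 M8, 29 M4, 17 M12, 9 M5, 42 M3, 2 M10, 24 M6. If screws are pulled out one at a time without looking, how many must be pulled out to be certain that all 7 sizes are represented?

146

The hardest size to obtain is M10: we could draw every other screw first — 147 − 2 = 145 screws — without a single M10 one.
The next draw must be M10, so 145 + 1 = 146.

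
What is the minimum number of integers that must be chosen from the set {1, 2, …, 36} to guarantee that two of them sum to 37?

Partition {1, …, 36} into 18 pairs: {1,36}, {2,35}, …, {18,19}.
Choosing 18 integers — say the integers 1 through 18 — takes one from each pair and avoids the property.
Choosing 19 forces two into the same pair by pigeonhole, and those sum to 37. So 19.

19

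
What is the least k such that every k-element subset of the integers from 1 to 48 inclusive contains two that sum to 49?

25

Partition {1, …, 48} into 24 pairs: {1,48}, {2,47}, …, {24,25}.
Choosing 24 integers — say the integers 1 through 24 — takes one from each pair and avoids the property.
Choosing 25 forces two into the same pair by pigeonhole, and those sum to 49. So 25.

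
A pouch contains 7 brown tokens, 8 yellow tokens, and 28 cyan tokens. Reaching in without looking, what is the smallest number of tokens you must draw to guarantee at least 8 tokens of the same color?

The worst case takes 7 tokens of each color without reaching 8 of any: 3 × 7 = 21.
The next token must bring some color to 8, so 21 + 1 = 22.

22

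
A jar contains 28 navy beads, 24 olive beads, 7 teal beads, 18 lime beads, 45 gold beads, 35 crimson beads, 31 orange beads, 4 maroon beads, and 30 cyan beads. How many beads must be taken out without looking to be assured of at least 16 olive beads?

214

The worst case draws every non-olive bead first: 28 + 7 + 18 + 45 + 35 + 31 + 4 + 30 = 198.
The next 16 draws are then forced to be olive, giving 198 + 16 = 214.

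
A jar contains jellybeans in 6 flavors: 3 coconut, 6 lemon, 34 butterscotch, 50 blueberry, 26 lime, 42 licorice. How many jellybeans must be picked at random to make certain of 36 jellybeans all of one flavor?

In the worst case we take at most 35 of each flavor, but all 3 coconut, all 6 lemon, all 34 butterscotch, and all 26 lime (fewer than 35), giving 3 + 6 + 34 + 35 + 26 + 35 = 139.
One more jellybean then forces some flavor to 36, so 139 + 1 = 140.

140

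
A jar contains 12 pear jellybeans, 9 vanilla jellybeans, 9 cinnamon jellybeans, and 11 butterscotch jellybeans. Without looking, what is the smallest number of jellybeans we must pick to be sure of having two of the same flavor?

5

Treat the 4 flavors as pigeonholes.
The worst case takes 1 jellybean of each flavor without reaching 2 of any: 4 × 1 = 4.
The next jellybean must bring some flavor to 2, so 4 + 1 = 5.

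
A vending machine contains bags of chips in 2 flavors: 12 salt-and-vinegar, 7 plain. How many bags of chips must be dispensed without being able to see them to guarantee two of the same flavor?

3

Treat the 2 flavors as pigeonholes.
The worst case takes 1 bag of chips of each flavor without reaching 2 of any: 2 × 1 = 2.
The next bag of chips must bring some flavor to 2, so 2 + 1 = 3.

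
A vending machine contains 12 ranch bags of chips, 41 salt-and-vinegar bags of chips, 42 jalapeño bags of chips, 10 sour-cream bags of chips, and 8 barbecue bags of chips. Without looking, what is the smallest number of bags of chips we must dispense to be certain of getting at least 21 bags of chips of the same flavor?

In the worst case we take at most 20 of each flavor, but all 12 ranch, all 10 sour-cream, and all 8 barbecue (fewer than 20), giving 12 + 20 + 20 + 10 + 8 = 70.
One more bag of chips then forces some flavor to 21, so 70 + 1 = 71.

71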